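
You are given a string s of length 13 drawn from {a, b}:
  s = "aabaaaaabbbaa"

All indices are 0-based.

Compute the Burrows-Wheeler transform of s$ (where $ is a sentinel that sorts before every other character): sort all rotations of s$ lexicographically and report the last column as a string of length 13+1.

aabbaa$aaababa

rank  rotation        last
    0  $aabaaaaabbbaa  a
    1  a$aabaaaaabbba  a
    2  aa$aabaaaaabbb  b
    3  aaaaabbbaa$aab  b
    4  aaaabbbaa$aaba  a
    5  aaabbbaa$aabaa  a
    6  aabaaaaabbbaa$  $
    7  aabbbaa$aabaaa  a
    8  abaaaaabbbaa$a  a
    9  abbbaa$aabaaaa  a
   10  baa$aabaaaaabb  b
   11  baaaaabbbaa$aa  a
   12  bbaa$aabaaaaab  b
   13  bbbaa$aabaaaaa  a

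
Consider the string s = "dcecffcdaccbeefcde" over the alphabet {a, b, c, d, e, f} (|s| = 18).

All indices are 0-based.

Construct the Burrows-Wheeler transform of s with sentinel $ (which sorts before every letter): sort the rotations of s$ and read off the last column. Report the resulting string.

rank  rotation             last
    0  $dcecffcdaccbeefcde  e
    1  accbeefcde$dcecffcd  d
    2  beefcde$dcecffcdacc  c
    3  cbeefcde$dcecffcdac  c
    4  ccbeefcde$dcecffcda  a
    5  cdaccbeefcde$dcecff  f
    6  cde$dcecffcdaccbeef  f
    7  cecffcdaccbeefcde$d  d
    8  cffcdaccbeefcde$dce  e
    9  daccbeefcde$dcecffc  c
   10  dcecffcdaccbeefcde$  $
   11  de$dcecffcdaccbeefc  c
   12  e$dcecffcdaccbeefcd  d
   13  ecffcdaccbeefcde$dc  c
   14  eefcde$dcecffcdaccb  b
   15  efcde$dcecffcdaccbe  e
   16  fcdaccbeefcde$dcecf  f
   17  fcde$dcecffcdaccbee  e
   18  ffcdaccbeefcde$dcec  c

edccaffdec$cdcbefec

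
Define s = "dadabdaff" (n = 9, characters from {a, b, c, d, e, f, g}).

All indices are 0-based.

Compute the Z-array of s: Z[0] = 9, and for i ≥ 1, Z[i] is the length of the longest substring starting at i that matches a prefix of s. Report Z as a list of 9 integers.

Z[0]=9
i=1: fresh scan; Z[1]=0
i=2: fresh scan; Z[2]=2 grow→box=[2,4)
i=3: min(r-i=1, Z[1]=0)=0; Z[3]=0
i=4: fresh scan; Z[4]=0
i=5: fresh scan; Z[5]=2 grow→box=[5,7)
i=6: min(r-i=1, Z[1]=0)=0; Z[6]=0
i=7: fresh scan; Z[7]=0
i=8: fresh scan; Z[8]=0

[9, 0, 2, 0, 0, 2, 0, 0, 0]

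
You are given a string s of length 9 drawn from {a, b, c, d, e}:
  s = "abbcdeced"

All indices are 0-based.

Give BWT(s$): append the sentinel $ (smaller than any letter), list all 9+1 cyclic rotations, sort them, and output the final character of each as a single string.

rank  rotation    last
    0  $abbcdeced  d
    1  abbcdeced$  $
    2  bbcdeced$a  a
    3  bcdeced$ab  b
    4  cdeced$abb  b
    5  ced$abbcde  e
    6  d$abbcdece  e
    7  deced$abbc  c
    8  eced$abbcd  d
    9  ed$abbcdec  c

d$abbeecdc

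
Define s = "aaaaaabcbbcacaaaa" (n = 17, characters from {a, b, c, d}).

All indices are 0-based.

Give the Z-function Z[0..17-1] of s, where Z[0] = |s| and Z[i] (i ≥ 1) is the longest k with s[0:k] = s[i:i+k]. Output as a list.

[17, 5, 4, 3, 2, 1, 0, 0, 0, 0, 0, 1, 0, 4, 3, 2, 1]

Z[0]=17
i=1: i≥r, start 0; Z[1]=5 extend→box=[1,6)
i=2: min(r-i=4, Z[1]=5)=4; Z[2]=4
i=3: min(r-i=3, Z[2]=4)=3; Z[3]=3
i=4: min(r-i=2, Z[3]=3)=2; Z[4]=2
i=5: min(r-i=1, Z[4]=2)=1; Z[5]=1
i=6: i≥r, start 0; Z[6]=0
i=7: i≥r, start 0; Z[7]=0
i=8: i≥r, start 0; Z[8]=0
i=9: i≥r, start 0; Z[9]=0
i=10: i≥r, start 0; Z[10]=0
i=11: i≥r, start 0; Z[11]=1 extend→box=[11,12)
i=12: i≥r, start 0; Z[12]=0
i=13: i≥r, start 0; Z[13]=4 extend→box=[13,17)
i=14: min(r-i=3, Z[1]=5)=3; Z[14]=3
i=15: min(r-i=2, Z[2]=4)=2; Z[15]=2
i=16: min(r-i=1, Z[3]=3)=1; Z[16]=1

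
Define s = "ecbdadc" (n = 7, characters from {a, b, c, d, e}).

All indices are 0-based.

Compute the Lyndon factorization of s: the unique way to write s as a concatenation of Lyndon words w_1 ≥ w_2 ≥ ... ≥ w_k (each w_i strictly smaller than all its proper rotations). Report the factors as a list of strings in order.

emit factor 1: 'e' (i=0, period=1)
emit factor 2: 'c' (i=1, period=1)
emit factor 3: 'bd' (i=2, period=2)
emit factor 4: 'adc' (i=4, period=3)

["e", "c", "bd", "adc"]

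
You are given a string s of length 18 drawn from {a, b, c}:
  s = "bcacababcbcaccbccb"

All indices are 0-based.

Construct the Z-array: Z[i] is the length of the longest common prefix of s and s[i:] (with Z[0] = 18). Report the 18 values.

[18, 0, 0, 0, 0, 1, 0, 2, 0, 4, 0, 0, 0, 0, 2, 0, 0, 1]

Z[0]=18
i=1: i≥r, start 0; Z[1]=0
i=2: i≥r, start 0; Z[2]=0
i=3: i≥r, start 0; Z[3]=0
i=4: i≥r, start 0; Z[4]=0
i=5: i≥r, start 0; Z[5]=1 grow→box=[5,6)
i=6: i≥r, start 0; Z[6]=0
i=7: i≥r, start 0; Z[7]=2 grow→box=[7,9)
i=8: min(r-i=1, Z[1]=0)=0; Z[8]=0
i=9: i≥r, start 0; Z[9]=4 grow→box=[9,13)
i=10: min(r-i=3, Z[1]=0)=0; Z[10]=0
i=11: min(r-i=2, Z[2]=0)=0; Z[11]=0
i=12: min(r-i=1, Z[3]=0)=0; Z[12]=0
i=13: i≥r, start 0; Z[13]=0
i=14: i≥r, start 0; Z[14]=2 grow→box=[14,16)
i=15: min(r-i=1, Z[1]=0)=0; Z[15]=0
i=16: i≥r, start 0; Z[16]=0
i=17: i≥r, start 0; Z[17]=1 grow→box=[17,18)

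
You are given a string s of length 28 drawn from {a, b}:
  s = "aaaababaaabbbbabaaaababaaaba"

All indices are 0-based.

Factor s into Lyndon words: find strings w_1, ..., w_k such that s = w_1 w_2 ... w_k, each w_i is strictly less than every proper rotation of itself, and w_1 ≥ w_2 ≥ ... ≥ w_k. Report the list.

emit factor 1: 'aaaababaaabbbbab' (i=0, period=16)
emit factor 2: 'aaaababaaab' (i=16, period=11)
emit factor 3: 'a' (i=27, period=1)

["aaaababaaabbbbab", "aaaababaaab", "a"]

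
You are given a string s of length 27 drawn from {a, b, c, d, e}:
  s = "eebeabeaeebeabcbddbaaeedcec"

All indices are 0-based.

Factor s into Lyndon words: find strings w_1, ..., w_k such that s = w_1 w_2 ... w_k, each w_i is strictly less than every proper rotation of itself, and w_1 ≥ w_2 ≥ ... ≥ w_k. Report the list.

emit factor 1: 'e' (i=0, period=1)
emit factor 2: 'e' (i=1, period=1)
emit factor 3: 'be' (i=2, period=2)
emit factor 4: 'abeaeebe' (i=4, period=8)
emit factor 5: 'abcbddb' (i=12, period=7)
emit factor 6: 'aaeedcec' (i=19, period=8)

["e", "e", "be", "abeaeebe", "abcbddb", "aaeedcec"]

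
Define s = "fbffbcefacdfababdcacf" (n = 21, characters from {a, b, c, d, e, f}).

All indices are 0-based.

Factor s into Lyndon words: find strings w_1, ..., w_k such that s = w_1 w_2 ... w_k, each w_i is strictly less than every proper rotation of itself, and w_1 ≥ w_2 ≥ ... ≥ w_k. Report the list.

emit factor 1: 'f' (i=0, period=1)
emit factor 2: 'bff' (i=1, period=3)
emit factor 3: 'bcef' (i=4, period=4)
emit factor 4: 'acdf' (i=8, period=4)
emit factor 5: 'ababdcacf' (i=12, period=9)

["f", "bff", "bcef", "acdf", "ababdcacf"]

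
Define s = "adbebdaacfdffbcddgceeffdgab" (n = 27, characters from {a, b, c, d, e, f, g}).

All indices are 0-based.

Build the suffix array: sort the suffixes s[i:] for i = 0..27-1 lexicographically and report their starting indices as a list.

rank | idx | suffix
   0 |   6 | aacfdffbcddgceeffdgab
   1 |  25 | ab
   2 |   7 | acfdffbcddgceeffdgab
   3 |   0 | adbebdaacfdffbcddgceeffdgab
   4 |  26 | b
   5 |  13 | bcddgceeffdgab
   6 |   4 | bdaacfdffbcddgceeffdgab
   7 |   2 | bebdaacfdffbcddgceeffdgab
   8 |  14 | cddgceeffdgab
   9 |  18 | ceeffdgab
  10 |   8 | cfdffbcddgceeffdgab
  11 |   5 | daacfdffbcddgceeffdgab
  12 |   1 | dbebdaacfdffbcddgceeffdgab
  13 |  15 | ddgceeffdgab
  14 |  10 | dffbcddgceeffdgab
  15 |  23 | dgab
  16 |  16 | dgceeffdgab
  17 |   3 | ebdaacfdffbcddgceeffdgab
  18 |  19 | eeffdgab
  19 |  20 | effdgab
  20 |  12 | fbcddgceeffdgab
  21 |   9 | fdffbcddgceeffdgab
  22 |  22 | fdgab
  23 |  11 | ffbcddgceeffdgab
  24 |  21 | ffdgab
  25 |  24 | gab
  26 |  17 | gceeffdgab

[6, 25, 7, 0, 26, 13, 4, 2, 14, 18, 8, 5, 1, 15, 10, 23, 16, 3, 19, 20, 12, 9, 22, 11, 21, 24, 17]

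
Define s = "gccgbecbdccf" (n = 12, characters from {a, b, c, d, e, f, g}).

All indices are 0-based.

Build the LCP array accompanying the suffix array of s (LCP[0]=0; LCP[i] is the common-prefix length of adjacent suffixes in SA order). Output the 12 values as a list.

[0, 1, 0, 1, 2, 1, 1, 0, 0, 0, 0, 1]

rank | idx | suffix
   0 |   7 | bdccf
   1 |   4 | becbdccf
   2 |   6 | cbdccf
   3 |   9 | ccf
   4 |   1 | ccgbecbdccf
   5 |  10 | cf
   6 |   2 | cgbecbdccf
   7 |   8 | dccf
   8 |   5 | ecbdccf
   9 |  11 | f
  10 |   3 | gbecbdccf
  11 |   0 | gccgbecbdccf

SA = [7, 4, 6, 9, 1, 10, 2, 8, 5, 11, 3, 0]
rank  pair      lcp
   1  s[7:],s[4:]  1  'b'
   2  s[4:],s[6:]  0  ''
   3  s[6:],s[9:]  1  'c'
   4  s[9:],s[1:]  2  'cc'
   5  s[1:],s[10:]  1  'c'
   6  s[10:],s[2:]  1  'c'
   7  s[2:],s[8:]  0  ''
   8  s[8:],s[5:]  0  ''
   9  s[5:],s[11:]  0  ''
  10  s[11:],s[3:]  0  ''
  11  s[3:],s[0:]  1  'g'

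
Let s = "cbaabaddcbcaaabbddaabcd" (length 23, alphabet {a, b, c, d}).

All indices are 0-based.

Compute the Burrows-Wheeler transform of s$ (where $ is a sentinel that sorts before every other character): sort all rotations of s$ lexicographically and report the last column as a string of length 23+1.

rank  rotation                  last
    0  $cbaabaddcbcaaabbddaabcd  d
    1  aaabbddaabcd$cbaabaddcbc  c
    2  aabaddcbcaaabbddaabcd$cb  b
    3  aabbddaabcd$cbaabaddcbca  a
    4  aabcd$cbaabaddcbcaaabbdd  d
    5  abaddcbcaaabbddaabcd$cba  a
    6  abbddaabcd$cbaabaddcbcaa  a
    7  abcd$cbaabaddcbcaaabbdda  a
    8  addcbcaaabbddaabcd$cbaab  b
    9  baabaddcbcaaabbddaabcd$c  c
   10  baddcbcaaabbddaabcd$cbaa  a
   11  bbddaabcd$cbaabaddcbcaaa  a
   12  bcaaabbddaabcd$cbaabaddc  c
   13  bcd$cbaabaddcbcaaabbddaa  a
   14  bddaabcd$cbaabaddcbcaaab  b
   15  caaabbddaabcd$cbaabaddcb  b
   16  cbaabaddcbcaaabbddaabcd$  $
   17  cbcaaabbddaabcd$cbaabadd  d
   18  cd$cbaabaddcbcaaabbddaab  b
   19  d$cbaabaddcbcaaabbddaabc  c
   20  daabcd$cbaabaddcbcaaabbd  d
   21  dcbcaaabbddaabcd$cbaabad  d
   22  ddaabcd$cbaabaddcbcaaabb  b
   23  ddcbcaaabbddaabcd$cbaaba  a

dcbadaaabcaacabb$dbcddba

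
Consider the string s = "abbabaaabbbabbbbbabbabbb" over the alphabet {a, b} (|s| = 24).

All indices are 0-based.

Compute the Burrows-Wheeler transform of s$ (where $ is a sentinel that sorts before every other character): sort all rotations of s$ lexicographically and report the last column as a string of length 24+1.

bbab$bbabbabbbbbababababa

rank  rotation                   last
    0  $abbabaaabbbabbbbbabbabbb  b
    1  aaabbbabbbbbabbabbb$abbab  b
    2  aabbbabbbbbabbabbb$abbaba  a
    3  abaaabbbabbbbbabbabbb$abb  b
    4  abbabaaabbbabbbbbabbabbb$  $
    5  abbabbb$abbabaaabbbabbbbb  b
    6  abbb$abbabaaabbbabbbbbabb  b
    7  abbbabbbbbabbabbb$abbabaa  a
    8  abbbbbabbabbb$abbabaaabbb  b
    9  b$abbabaaabbbabbbbbabbabb  b
   10  baaabbbabbbbbabbabbb$abba  a
   11  babaaabbbabbbbbabbabbb$ab  b
   12  babbabbb$abbabaaabbbabbbb  b
   13  babbb$abbabaaabbbabbbbbab  b
   14  babbbbbabbabbb$abbabaaabb  b
   15  bb$abbabaaabbbabbbbbabbab  b
   16  bbabaaabbbabbbbbabbabbb$a  a
   17  bbabbabbb$abbabaaabbbabbb  b
   18  bbabbb$abbabaaabbbabbbbba  a
   19  bbabbbbbabbabbb$abbabaaab  b
   20  bbb$abbabaaabbbabbbbbabba  a
   21  bbbabbabbb$abbabaaabbbabb  b
   22  bbbabbbbbabbabbb$abbabaaa  a
   23  bbbbabbabbb$abbabaaabbbab  b
   24  bbbbbabbabbb$abbabaaabbba  a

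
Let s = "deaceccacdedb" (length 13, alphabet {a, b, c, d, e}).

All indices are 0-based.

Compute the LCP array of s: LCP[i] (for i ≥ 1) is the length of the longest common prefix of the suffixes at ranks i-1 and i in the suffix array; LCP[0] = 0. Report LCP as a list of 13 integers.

rank→(start, suffix):
  0 → (7, 'acdedb')
  1 → (2, 'aceccacdedb')
  2 → (12, 'b')
  3 → (6, 'cacdedb')
  4 → (5, 'ccacdedb')
  5 → (8, 'cdedb')
  6 → (3, 'ceccacdedb')
  7 → (11, 'db')
  8 → (0, 'deaceccacdedb')
  9 → (9, 'dedb')
  10 → (1, 'eaceccacdedb')
  11 → (4, 'eccacdedb')
  12 → (10, 'edb')

SA = [7, 2, 12, 6, 5, 8, 3, 11, 0, 9, 1, 4, 10]
[i] adj suffixes → lcp
  [1] 7/2 → 2 ('ac')
  [2] 2/12 → 0 ('')
  [3] 12/6 → 0 ('')
  [4] 6/5 → 1 ('c')
  [5] 5/8 → 1 ('c')
  [6] 8/3 → 1 ('c')
  [7] 3/11 → 0 ('')
  [8] 11/0 → 1 ('d')
  [9] 0/9 → 2 ('de')
  [10] 9/1 → 0 ('')
  [11] 1/4 → 1 ('e')
  [12] 4/10 → 1 ('e')

[0, 2, 0, 0, 1, 1, 1, 0, 1, 2, 0, 1, 1]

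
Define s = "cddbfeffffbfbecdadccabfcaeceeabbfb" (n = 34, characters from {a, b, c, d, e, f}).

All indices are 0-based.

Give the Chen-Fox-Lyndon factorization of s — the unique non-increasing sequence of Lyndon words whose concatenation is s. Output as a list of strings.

["cdd", "bfeffff", "bf", "becd", "adcc", "abfcaecee", "abbfb"]

emit factor 1: 'cdd' (i=0, period=3)
emit factor 2: 'bfeffff' (i=3, period=7)
emit factor 3: 'bf' (i=10, period=2)
emit factor 4: 'becd' (i=12, period=4)
emit factor 5: 'adcc' (i=16, period=4)
emit factor 6: 'abfcaecee' (i=20, period=9)
emit factor 7: 'abbfb' (i=29, period=5)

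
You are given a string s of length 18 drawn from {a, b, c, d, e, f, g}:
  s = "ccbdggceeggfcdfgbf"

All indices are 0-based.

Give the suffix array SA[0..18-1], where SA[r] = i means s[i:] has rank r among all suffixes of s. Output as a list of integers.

sorted suffixes:
  #0 SA[0]=2  'bdggceeggfcdfgbf'
  #1 SA[1]=16  'bf'
  #2 SA[2]=1  'cbdggceeggfcdfgbf'
  #3 SA[3]=0  'ccbdggceeggfcdfgbf'
  #4 SA[4]=12  'cdfgbf'
  #5 SA[5]=6  'ceeggfcdfgbf'
  #6 SA[6]=13  'dfgbf'
  #7 SA[7]=3  'dggceeggfcdfgbf'
  #8 SA[8]=7  'eeggfcdfgbf'
  #9 SA[9]=8  'eggfcdfgbf'
  #10 SA[10]=17  'f'
  #11 SA[11]=11  'fcdfgbf'
  #12 SA[12]=14  'fgbf'
  #13 SA[13]=15  'gbf'
  #14 SA[14]=5  'gceeggfcdfgbf'
  #15 SA[15]=10  'gfcdfgbf'
  #16 SA[16]=4  'ggceeggfcdfgbf'
  #17 SA[17]=9  'ggfcdfgbf'

[2, 16, 1, 0, 12, 6, 13, 3, 7, 8, 17, 11, 14, 15, 5, 10, 4, 9]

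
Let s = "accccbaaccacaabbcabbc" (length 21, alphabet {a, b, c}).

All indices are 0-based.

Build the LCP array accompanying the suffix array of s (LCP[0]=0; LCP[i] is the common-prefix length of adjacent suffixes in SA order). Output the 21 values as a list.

[0, 2, 1, 4, 1, 2, 3, 0, 1, 3, 1, 2, 0, 1, 2, 2, 1, 1, 2, 2, 3]

rank | idx | suffix
   0 |  12 | aabbcabbc
   1 |   6 | aaccacaabbcabbc
   2 |  17 | abbc
   3 |  13 | abbcabbc
   4 |  10 | acaabbcabbc
   5 |   7 | accacaabbcabbc
   6 |   0 | accccbaaccacaabbcabbc
   7 |   5 | baaccacaabbcabbc
   8 |  18 | bbc
   9 |  14 | bbcabbc
  10 |  19 | bc
  11 |  15 | bcabbc
  12 |  20 | c
  13 |  11 | caabbcabbc
  14 |  16 | cabbc
  15 |   9 | cacaabbcabbc
  16 |   4 | cbaaccacaabbcabbc
  17 |   8 | ccacaabbcabbc
  18 |   3 | ccbaaccacaabbcabbc
  19 |   2 | cccbaaccacaabbcabbc
  20 |   1 | ccccbaaccacaabbcabbc

SA = [12, 6, 17, 13, 10, 7, 0, 5, 18, 14, 19, 15, 20, 11, 16, 9, 4, 8, 3, 2, 1]
i: (SA[i-1],SA[i]) lcp shared
  1: (12,6) 2 'aa'
  2: (6,17) 1 'a'
  3: (17,13) 4 'abbc'
  4: (13,10) 1 'a'
  5: (10,7) 2 'ac'
  6: (7,0) 3 'acc'
  7: (0,5) 0 ''
  8: (5,18) 1 'b'
  9: (18,14) 3 'bbc'
  10: (14,19) 1 'b'
  11: (19,15) 2 'bc'
  12: (15,20) 0 ''
  13: (20,11) 1 'c'
  14: (11,16) 2 'ca'
  15: (16,9) 2 'ca'
  16: (9,4) 1 'c'
  17: (4,8) 1 'c'
  18: (8,3) 2 'cc'
  19: (3,2) 2 'cc'
  20: (2,1) 3 'ccc'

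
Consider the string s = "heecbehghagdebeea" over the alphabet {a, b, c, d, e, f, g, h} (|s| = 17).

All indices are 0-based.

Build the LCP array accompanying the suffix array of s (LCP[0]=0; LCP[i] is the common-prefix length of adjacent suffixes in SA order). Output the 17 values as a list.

[0, 1, 0, 2, 0, 0, 0, 1, 1, 1, 2, 1, 0, 1, 0, 1, 1]

rank | idx | suffix
   0 |  16 | a
   1 |   9 | agdebeea
   2 |  13 | beea
   3 |   4 | behghagdebeea
   4 |   3 | cbehghagdebeea
   5 |  11 | debeea
   6 |  15 | ea
   7 |  12 | ebeea
   8 |   2 | ecbehghagdebeea
   9 |  14 | eea
  10 |   1 | eecbehghagdebeea
  11 |   5 | ehghagdebeea
  12 |  10 | gdebeea
  13 |   7 | ghagdebeea
  14 |   8 | hagdebeea
  15 |   0 | heecbehghagdebeea
  16 |   6 | hghagdebeea

SA = [16, 9, 13, 4, 3, 11, 15, 12, 2, 14, 1, 5, 10, 7, 8, 0, 6]
rank  pair      lcp
   1  s[16:],s[9:]  1  'a'
   2  s[9:],s[13:]  0  ''
   3  s[13:],s[4:]  2  'be'
   4  s[4:],s[3:]  0  ''
   5  s[3:],s[11:]  0  ''
   6  s[11:],s[15:]  0  ''
   7  s[15:],s[12:]  1  'e'
   8  s[12:],s[2:]  1  'e'
   9  s[2:],s[14:]  1  'e'
  10  s[14:],s[1:]  2  'ee'
  11  s[1:],s[5:]  1  'e'
  12  s[5:],s[10:]  0  ''
  13  s[10:],s[7:]  1  'g'
  14  s[7:],s[8:]  0  ''
  15  s[8:],s[0:]  1  'h'
  16  s[0:],s[6:]  1  'h'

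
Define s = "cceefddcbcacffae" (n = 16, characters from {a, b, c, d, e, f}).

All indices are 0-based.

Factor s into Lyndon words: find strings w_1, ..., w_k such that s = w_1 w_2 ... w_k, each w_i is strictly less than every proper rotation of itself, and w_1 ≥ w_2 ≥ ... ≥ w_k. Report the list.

["cceefdd", "c", "bc", "acffae"]

emit factor 1: 'cceefdd' (i=0, period=7)
emit factor 2: 'c' (i=7, period=1)
emit factor 3: 'bc' (i=8, period=2)
emit factor 4: 'acffae' (i=10, period=6)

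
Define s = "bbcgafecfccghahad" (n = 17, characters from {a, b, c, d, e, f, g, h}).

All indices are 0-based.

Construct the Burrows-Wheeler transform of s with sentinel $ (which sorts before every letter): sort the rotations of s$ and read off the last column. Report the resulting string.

rank  rotation            last
    0  $bbcgafecfccghahad  d
    1  ad$bbcgafecfccghah  h
    2  afecfccghahad$bbcg  g
    3  ahad$bbcgafecfccgh  h
    4  bbcgafecfccghahad$  $
    5  bcgafecfccghahad$b  b
    6  ccghahad$bbcgafecf  f
    7  cfccghahad$bbcgafe  e
    8  cgafecfccghahad$bb  b
    9  cghahad$bbcgafecfc  c
   10  d$bbcgafecfccghaha  a
   11  ecfccghahad$bbcgaf  f
   12  fccghahad$bbcgafec  c
   13  fecfccghahad$bbcga  a
   14  gafecfccghahad$bbc  c
   15  ghahad$bbcgafecfcc  c
   16  had$bbcgafecfccgha  a
   17  hahad$bbcgafecfccg  g

dhgh$bfebcafcaccag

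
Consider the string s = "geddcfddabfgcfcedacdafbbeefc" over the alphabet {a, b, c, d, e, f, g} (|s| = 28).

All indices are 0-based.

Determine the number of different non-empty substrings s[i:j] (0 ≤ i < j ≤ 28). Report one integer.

sorted suffixes:
  #0 SA[0]=8  'abfgcfcedacdafbbeefc'
  #1 SA[1]=17  'acdafbbeefc'
  #2 SA[2]=20  'afbbeefc'
  #3 SA[3]=22  'bbeefc'
  #4 SA[4]=23  'beefc'
  #5 SA[5]=9  'bfgcfcedacdafbbeefc'
  #6 SA[6]=27  'c'
  #7 SA[7]=18  'cdafbbeefc'
  #8 SA[8]=14  'cedacdafbbeefc'
  #9 SA[9]=12  'cfcedacdafbbeefc'
  #10 SA[10]=4  'cfddabfgcfcedacdafbbeefc'
  #11 SA[11]=7  'dabfgcfcedacdafbbeefc'
  #12 SA[12]=16  'dacdafbbeefc'
  #13 SA[13]=19  'dafbbeefc'
  #14 SA[14]=3  'dcfddabfgcfcedacdafbbeefc'
  #15 SA[15]=6  'ddabfgcfcedacdafbbeefc'
  #16 SA[16]=2  'ddcfddabfgcfcedacdafbbeefc'
  #17 SA[17]=15  'edacdafbbeefc'
  #18 SA[18]=1  'eddcfddabfgcfcedacdafbbeefc'
  #19 SA[19]=24  'eefc'
  #20 SA[20]=25  'efc'
  #21 SA[21]=21  'fbbeefc'
  #22 SA[22]=26  'fc'
  #23 SA[23]=13  'fcedacdafbbeefc'
  #24 SA[24]=5  'fddabfgcfcedacdafbbeefc'
  #25 SA[25]=10  'fgcfcedacdafbbeefc'
  #26 SA[26]=11  'gcfcedacdafbbeefc'
  #27 SA[27]=0  'geddcfddabfgcfcedacdafbbeefc'

SA = [8, 17, 20, 22, 23, 9, 27, 18, 14, 12, 4, 7, 16, 19, 3, 6, 2, 15, 1, 24, 25, 21, 26, 13, 5, 10, 11, 0]
[i] adj suffixes → lcp
  [1] 8/17 → 1 ('a')
  [2] 17/20 → 1 ('a')
  [3] 20/22 → 0 ('')
  [4] 22/23 → 1 ('b')
  [5] 23/9 → 1 ('b')
  [6] 9/27 → 0 ('')
  [7] 27/18 → 1 ('c')
  [8] 18/14 → 1 ('c')
  [9] 14/12 → 1 ('c')
  [10] 12/4 → 2 ('cf')
  [11] 4/7 → 0 ('')
  [12] 7/16 → 2 ('da')
  [13] 16/19 → 2 ('da')
  [14] 19/3 → 1 ('d')
  [15] 3/6 → 1 ('d')
  [16] 6/2 → 2 ('dd')
  [17] 2/15 → 0 ('')
  [18] 15/1 → 2 ('ed')
  [19] 1/24 → 1 ('e')
  [20] 24/25 → 1 ('e')
  [21] 25/21 → 0 ('')
  [22] 21/26 → 1 ('f')
  [23] 26/13 → 2 ('fc')
  [24] 13/5 → 1 ('f')
  [25] 5/10 → 1 ('f')
  [26] 10/11 → 0 ('')
  [27] 11/0 → 1 ('g')

n(n+1)/2 = 28·29/2 = 406
Σ LCP = 0 + 1 + 1 + 0 + 1 + 1 + 0 + 1 + 1 + 1 + 2 + 0 + 2 + 2 + 1 + 1 + 2 + 0 + 2 + 1 + 1 + 0 + 1 + 2 + 1 + 1 + 0 + 1 = 27
distinct = 406 − 27 = 379

379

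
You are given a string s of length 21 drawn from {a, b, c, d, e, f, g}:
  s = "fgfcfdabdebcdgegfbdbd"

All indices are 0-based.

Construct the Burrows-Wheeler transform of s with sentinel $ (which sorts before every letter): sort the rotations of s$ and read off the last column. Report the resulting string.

rank  rotation                last
    0  $fgfcfdabdebcdgegfbdbd  d
    1  abdebcdgegfbdbd$fgfcfd  d
    2  bcdgegfbdbd$fgfcfdabde  e
    3  bd$fgfcfdabdebcdgegfbd  d
    4  bdbd$fgfcfdabdebcdgegf  f
    5  bdebcdgegfbdbd$fgfcfda  a
    6  cdgegfbdbd$fgfcfdabdeb  b
    7  cfdabdebcdgegfbdbd$fgf  f
    8  d$fgfcfdabdebcdgegfbdb  b
    9  dabdebcdgegfbdbd$fgfcf  f
   10  dbd$fgfcfdabdebcdgegfb  b
   11  debcdgegfbdbd$fgfcfdab  b
   12  dgegfbdbd$fgfcfdabdebc  c
   13  ebcdgegfbdbd$fgfcfdabd  d
   14  egfbdbd$fgfcfdabdebcdg  g
   15  fbdbd$fgfcfdabdebcdgeg  g
   16  fcfdabdebcdgegfbdbd$fg  g
   17  fdabdebcdgegfbdbd$fgfc  c
   18  fgfcfdabdebcdgegfbdbd$  $
   19  gegfbdbd$fgfcfdabdebcd  d
   20  gfbdbd$fgfcfdabdebcdge  e
   21  gfcfdabdebcdgegfbdbd$f  f

ddedfabfbfbbcdgggc$def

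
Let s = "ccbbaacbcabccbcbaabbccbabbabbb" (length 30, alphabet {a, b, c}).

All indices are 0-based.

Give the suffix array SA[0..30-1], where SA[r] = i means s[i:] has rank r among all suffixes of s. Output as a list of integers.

rank→(start, suffix):
  0 → (16, 'aabbccbabbabbb')
  1 → (4, 'aacbcabccbcbaabbccbabbabbb')
  2 → (23, 'abbabbb')
  3 → (26, 'abbb')
  4 → (17, 'abbccbabbabbb')
  5 → (9, 'abccbcbaabbccbabbabbb')
  6 → (5, 'acbcabccbcbaabbccbabbabbb')
  7 → (29, 'b')
  8 → (15, 'baabbccbabbabbb')
  9 → (3, 'baacbcabccbcbaabbccbabbabbb')
  10 → (22, 'babbabbb')
  11 → (25, 'babbb')
  12 → (28, 'bb')
  13 → (2, 'bbaacbcabccbcbaabbccbabbabbb')
  14 → (24, 'bbabbb')
  15 → (27, 'bbb')
  16 → (18, 'bbccbabbabbb')
  17 → (7, 'bcabccbcbaabbccbabbabbb')
  18 → (13, 'bcbaabbccbabbabbb')
  19 → (19, 'bccbabbabbb')
  20 → (10, 'bccbcbaabbccbabbabbb')
  21 → (8, 'cabccbcbaabbccbabbabbb')
  22 → (14, 'cbaabbccbabbabbb')
  23 → (21, 'cbabbabbb')
  24 → (1, 'cbbaacbcabccbcbaabbccbabbabbb')
  25 → (6, 'cbcabccbcbaabbccbabbabbb')
  26 → (12, 'cbcbaabbccbabbabbb')
  27 → (20, 'ccbabbabbb')
  28 → (0, 'ccbbaacbcabccbcbaabbccbabbabbb')
  29 → (11, 'ccbcbaabbccbabbabbb')

[16, 4, 23, 26, 17, 9, 5, 29, 15, 3, 22, 25, 28, 2, 24, 27, 18, 7, 13, 19, 10, 8, 14, 21, 1, 6, 12, 20, 0, 11]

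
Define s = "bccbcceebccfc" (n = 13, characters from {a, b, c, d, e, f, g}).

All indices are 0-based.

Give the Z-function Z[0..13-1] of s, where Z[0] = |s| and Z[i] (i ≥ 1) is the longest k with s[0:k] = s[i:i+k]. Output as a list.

Z[0]=13
i=1: outside box; Z[1]=0
i=2: outside box; Z[2]=0
i=3: outside box; Z[3]=3 grow→box=[3,6)
i=4: min(r-i=2, Z[1]=0)=0; Z[4]=0
i=5: min(r-i=1, Z[2]=0)=0; Z[5]=0
i=6: outside box; Z[6]=0
i=7: outside box; Z[7]=0
i=8: outside box; Z[8]=3 grow→box=[8,11)
i=9: min(r-i=2, Z[1]=0)=0; Z[9]=0
i=10: min(r-i=1, Z[2]=0)=0; Z[10]=0
i=11: outside box; Z[11]=0
i=12: outside box; Z[12]=0

[13, 0, 0, 3, 0, 0, 0, 0, 3, 0, 0, 0, 0]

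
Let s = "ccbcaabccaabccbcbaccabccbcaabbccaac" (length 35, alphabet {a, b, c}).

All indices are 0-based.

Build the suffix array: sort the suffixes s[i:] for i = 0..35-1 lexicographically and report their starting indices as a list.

rank→(start, suffix):
  0 → (26, 'aabbccaac')
  1 → (4, 'aabccaabccbcbaccabccbcaabbccaac')
  2 → (9, 'aabccbcbaccabccbcaabbccaac')
  3 → (32, 'aac')
  4 → (27, 'abbccaac')
  5 → (5, 'abccaabccbcbaccabccbcaabbccaac')
  6 → (20, 'abccbcaabbccaac')
  7 → (10, 'abccbcbaccabccbcaabbccaac')
  8 → (33, 'ac')
  9 → (17, 'accabccbcaabbccaac')
  10 → (16, 'baccabccbcaabbccaac')
  11 → (28, 'bbccaac')
  12 → (24, 'bcaabbccaac')
  13 → (2, 'bcaabccaabccbcbaccabccbcaabbccaac')
  14 → (14, 'bcbaccabccbcaabbccaac')
  15 → (6, 'bccaabccbcbaccabccbcaabbccaac')
  16 → (29, 'bccaac')
  17 → (21, 'bccbcaabbccaac')
  18 → (11, 'bccbcbaccabccbcaabbccaac')
  19 → (34, 'c')
  20 → (25, 'caabbccaac')
  21 → (3, 'caabccaabccbcbaccabccbcaabbccaac')
  22 → (8, 'caabccbcbaccabccbcaabbccaac')
  23 → (31, 'caac')
  24 → (19, 'cabccbcaabbccaac')
  25 → (15, 'cbaccabccbcaabbccaac')
  26 → (23, 'cbcaabbccaac')
  27 → (1, 'cbcaabccaabccbcbaccabccbcaabbccaac')
  28 → (13, 'cbcbaccabccbcaabbccaac')
  29 → (7, 'ccaabccbcbaccabccbcaabbccaac')
  30 → (30, 'ccaac')
  31 → (18, 'ccabccbcaabbccaac')
  32 → (22, 'ccbcaabbccaac')
  33 → (0, 'ccbcaabccaabccbcbaccabccbcaabbccaac')
  34 → (12, 'ccbcbaccabccbcaabbccaac')

[26, 4, 9, 32, 27, 5, 20, 10, 33, 17, 16, 28, 24, 2, 14, 6, 29, 21, 11, 34, 25, 3, 8, 31, 19, 15, 23, 1, 13, 7, 30, 18, 22, 0, 12]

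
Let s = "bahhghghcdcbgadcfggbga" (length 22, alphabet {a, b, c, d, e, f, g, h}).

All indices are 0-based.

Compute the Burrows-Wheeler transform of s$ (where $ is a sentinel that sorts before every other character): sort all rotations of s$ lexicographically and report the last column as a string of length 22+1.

rank  rotation                 last
    0  $bahhghghcdcbgadcfggbga  a
    1  a$bahhghghcdcbgadcfggbg  g
    2  adcfggbga$bahhghghcdcbg  g
    3  ahhghghcdcbgadcfggbga$b  b
    4  bahhghghcdcbgadcfggbga$  $
    5  bga$bahhghghcdcbgadcfgg  g
    6  bgadcfggbga$bahhghghcdc  c
    7  cbgadcfggbga$bahhghghcd  d
    8  cdcbgadcfggbga$bahhghgh  h
    9  cfggbga$bahhghghcdcbgad  d
   10  dcbgadcfggbga$bahhghghc  c
   11  dcfggbga$bahhghghcdcbga  a
   12  fggbga$bahhghghcdcbgadc  c
   13  ga$bahhghghcdcbgadcfggb  b
   14  gadcfggbga$bahhghghcdcb  b
   15  gbga$bahhghghcdcbgadcfg  g
   16  ggbga$bahhghghcdcbgadcf  f
   17  ghcdcbgadcfggbga$bahhgh  h
   18  ghghcdcbgadcfggbga$bahh  h
   19  hcdcbgadcfggbga$bahhghg  g
   20  hghcdcbgadcfggbga$bahhg  g
   21  hghghcdcbgadcfggbga$bah  h
   22  hhghghcdcbgadcfggbga$ba  a

aggb$gcdhdcacbbgfhhggha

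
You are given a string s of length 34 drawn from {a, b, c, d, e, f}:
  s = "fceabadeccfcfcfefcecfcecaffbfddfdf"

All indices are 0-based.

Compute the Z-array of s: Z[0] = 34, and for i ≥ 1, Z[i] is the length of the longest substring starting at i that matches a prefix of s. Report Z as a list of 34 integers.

[34, 0, 0, 0, 0, 0, 0, 0, 0, 0, 2, 0, 2, 0, 1, 0, 3, 0, 0, 0, 3, 0, 0, 0, 0, 1, 1, 0, 1, 0, 0, 1, 0, 1]

Z[0]=34
i=1: fresh scan; Z[1]=0
i=2: fresh scan; Z[2]=0
i=3: fresh scan; Z[3]=0
i=4: fresh scan; Z[4]=0
i=5: fresh scan; Z[5]=0
i=6: fresh scan; Z[6]=0
i=7: fresh scan; Z[7]=0
i=8: fresh scan; Z[8]=0
i=9: fresh scan; Z[9]=0
i=10: fresh scan; Z[10]=2 grow→box=[10,12)
i=11: min(r-i=1, Z[1]=0)=0; Z[11]=0
i=12: fresh scan; Z[12]=2 grow→box=[12,14)
i=13: min(r-i=1, Z[1]=0)=0; Z[13]=0
i=14: fresh scan; Z[14]=1 grow→box=[14,15)
i=15: fresh scan; Z[15]=0
i=16: fresh scan; Z[16]=3 grow→box=[16,19)
i=17: min(r-i=2, Z[1]=0)=0; Z[17]=0
i=18: min(r-i=1, Z[2]=0)=0; Z[18]=0
i=19: fresh scan; Z[19]=0
i=20: fresh scan; Z[20]=3 grow→box=[20,23)
i=21: min(r-i=2, Z[1]=0)=0; Z[21]=0
i=22: min(r-i=1, Z[2]=0)=0; Z[22]=0
i=23: fresh scan; Z[23]=0
i=24: fresh scan; Z[24]=0
i=25: fresh scan; Z[25]=1 grow→box=[25,26)
i=26: fresh scan; Z[26]=1 grow→box=[26,27)
i=27: fresh scan; Z[27]=0
i=28: fresh scan; Z[28]=1 grow→box=[28,29)
i=29: fresh scan; Z[29]=0
i=30: fresh scan; Z[30]=0
i=31: fresh scan; Z[31]=1 grow→box=[31,32)
i=32: fresh scan; Z[32]=0
i=33: fresh scan; Z[33]=1 grow→box=[33,34)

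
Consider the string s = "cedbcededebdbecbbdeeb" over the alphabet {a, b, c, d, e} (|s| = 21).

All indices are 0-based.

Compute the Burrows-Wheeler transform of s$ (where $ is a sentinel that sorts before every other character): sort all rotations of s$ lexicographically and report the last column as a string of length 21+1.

becdebde$bebeebedbcdcd

rank  rotation                last
    0  $cedbcededebdbecbbdeeb  b
    1  b$cedbcededebdbecbbdee  e
    2  bbdeeb$cedbcededebdbec  c
    3  bcededebdbecbbdeeb$ced  d
    4  bdbecbbdeeb$cedbcedede  e
    5  bdeeb$cedbcededebdbecb  b
    6  becbbdeeb$cedbcededebd  d
    7  cbbdeeb$cedbcededebdbe  e
    8  cedbcededebdbecbbdeeb$  $
    9  cededebdbecbbdeeb$cedb  b
   10  dbcededebdbecbbdeeb$ce  e
   11  dbecbbdeeb$cedbcededeb  b
   12  debdbecbbdeeb$cedbcede  e
   13  dedebdbecbbdeeb$cedbce  e
   14  deeb$cedbcededebdbecbb  b
   15  eb$cedbcededebdbecbbde  e
   16  ebdbecbbdeeb$cedbceded  d
   17  ecbbdeeb$cedbcededebdb  b
   18  edbcededebdbecbbdeeb$c  c
   19  edebdbecbbdeeb$cedbced  d
   20  ededebdbecbbdeeb$cedbc  c
   21  eeb$cedbcededebdbecbbd  d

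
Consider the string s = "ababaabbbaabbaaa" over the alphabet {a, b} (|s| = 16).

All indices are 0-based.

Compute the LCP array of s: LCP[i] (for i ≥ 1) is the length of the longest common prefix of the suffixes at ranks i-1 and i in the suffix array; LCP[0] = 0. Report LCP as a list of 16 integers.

sorted suffixes:
  #0 SA[0]=15  'a'
  #1 SA[1]=14  'aa'
  #2 SA[2]=13  'aaa'
  #3 SA[3]=9  'aabbaaa'
  #4 SA[4]=4  'aabbbaabbaaa'
  #5 SA[5]=2  'abaabbbaabbaaa'
  #6 SA[6]=0  'ababaabbbaabbaaa'
  #7 SA[7]=10  'abbaaa'
  #8 SA[8]=5  'abbbaabbaaa'
  #9 SA[9]=12  'baaa'
  #10 SA[10]=8  'baabbaaa'
  #11 SA[11]=3  'baabbbaabbaaa'
  #12 SA[12]=1  'babaabbbaabbaaa'
  #13 SA[13]=11  'bbaaa'
  #14 SA[14]=7  'bbaabbaaa'
  #15 SA[15]=6  'bbbaabbaaa'

SA = [15, 14, 13, 9, 4, 2, 0, 10, 5, 12, 8, 3, 1, 11, 7, 6]
[i] adj suffixes → lcp
  [1] 15/14 → 1 ('a')
  [2] 14/13 → 2 ('aa')
  [3] 13/9 → 2 ('aa')
  [4] 9/4 → 4 ('aabb')
  [5] 4/2 → 1 ('a')
  [6] 2/0 → 3 ('aba')
  [7] 0/10 → 2 ('ab')
  [8] 10/5 → 3 ('abb')
  [9] 5/12 → 0 ('')
  [10] 12/8 → 3 ('baa')
  [11] 8/3 → 5 ('baabb')
  [12] 3/1 → 2 ('ba')
  [13] 1/11 → 1 ('b')
  [14] 11/7 → 4 ('bbaa')
  [15] 7/6 → 2 ('bb')

[0, 1, 2, 2, 4, 1, 3, 2, 3, 0, 3, 5, 2, 1, 4, 2]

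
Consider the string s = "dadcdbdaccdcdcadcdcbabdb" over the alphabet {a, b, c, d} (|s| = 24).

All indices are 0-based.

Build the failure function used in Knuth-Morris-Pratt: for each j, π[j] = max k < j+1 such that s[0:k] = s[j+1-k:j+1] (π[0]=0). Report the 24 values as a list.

π[0] = 0
j=1 s[j]='a': π[1]=0 (border '')
j=2 s[j]='d': π[2]=1 (border 'd')
j=3 s[j]='c': k: 1→0; π[3]=0 (border '')
j=4 s[j]='d': π[4]=1 (border 'd')
j=5 s[j]='b': k: 1→0; π[5]=0 (border '')
j=6 s[j]='d': π[6]=1 (border 'd')
j=7 s[j]='a': π[7]=2 (border 'da')
j=8 s[j]='c': k: 2→0; π[8]=0 (border '')
j=9 s[j]='c': π[9]=0 (border '')
j=10 s[j]='d': π[10]=1 (border 'd')
j=11 s[j]='c': k: 1→0; π[11]=0 (border '')
j=12 s[j]='d': π[12]=1 (border 'd')
j=13 s[j]='c': k: 1→0; π[13]=0 (border '')
j=14 s[j]='a': π[14]=0 (border '')
j=15 s[j]='d': π[15]=1 (border 'd')
j=16 s[j]='c': k: 1→0; π[16]=0 (border '')
j=17 s[j]='d': π[17]=1 (border 'd')
j=18 s[j]='c': k: 1→0; π[18]=0 (border '')
j=19 s[j]='b': π[19]=0 (border '')
j=20 s[j]='a': π[20]=0 (border '')
j=21 s[j]='b': π[21]=0 (border '')
j=22 s[j]='d': π[22]=1 (border 'd')
j=23 s[j]='b': k: 1→0; π[23]=0 (border '')

[0, 0, 1, 0, 1, 0, 1, 2, 0, 0, 1, 0, 1, 0, 0, 1, 0, 1, 0, 0, 0, 0, 1, 0]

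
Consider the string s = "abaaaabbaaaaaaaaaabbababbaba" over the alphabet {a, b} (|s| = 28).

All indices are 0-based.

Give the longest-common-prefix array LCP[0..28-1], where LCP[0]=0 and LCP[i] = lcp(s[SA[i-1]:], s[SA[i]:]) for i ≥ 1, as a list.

[0, 1, 9, 8, 7, 6, 5, 4, 7, 3, 6, 2, 5, 1, 3, 3, 2, 4, 6, 0, 2, 5, 2, 4, 3, 1, 3, 5]

sorted suffixes:
  #0 SA[0]=27  'a'
  #1 SA[1]=8  'aaaaaaaaaabbababbaba'
  #2 SA[2]=9  'aaaaaaaaabbababbaba'
  #3 SA[3]=10  'aaaaaaaabbababbaba'
  #4 SA[4]=11  'aaaaaaabbababbaba'
  #5 SA[5]=12  'aaaaaabbababbaba'
  #6 SA[6]=13  'aaaaabbababbaba'
  #7 SA[7]=2  'aaaabbaaaaaaaaaabbababbaba'
  #8 SA[8]=14  'aaaabbababbaba'
  #9 SA[9]=3  'aaabbaaaaaaaaaabbababbaba'
  #10 SA[10]=15  'aaabbababbaba'
  #11 SA[11]=4  'aabbaaaaaaaaaabbababbaba'
  #12 SA[12]=16  'aabbababbaba'
  #13 SA[13]=25  'aba'
  #14 SA[14]=0  'abaaaabbaaaaaaaaaabbababbaba'
  #15 SA[15]=20  'ababbaba'
  #16 SA[16]=5  'abbaaaaaaaaaabbababbaba'
  #17 SA[17]=22  'abbaba'
  #18 SA[18]=17  'abbababbaba'
  #19 SA[19]=26  'ba'
  #20 SA[20]=7  'baaaaaaaaaabbababbaba'
  #21 SA[21]=1  'baaaabbaaaaaaaaaabbababbaba'
  #22 SA[22]=24  'baba'
  #23 SA[23]=19  'bababbaba'
  #24 SA[24]=21  'babbaba'
  #25 SA[25]=6  'bbaaaaaaaaaabbababbaba'
  #26 SA[26]=23  'bbaba'
  #27 SA[27]=18  'bbababbaba'

SA = [27, 8, 9, 10, 11, 12, 13, 2, 14, 3, 15, 4, 16, 25, 0, 20, 5, 22, 17, 26, 7, 1, 24, 19, 21, 6, 23, 18]
i: (SA[i-1],SA[i]) lcp shared
  1: (27,8) 1 'a'
  2: (8,9) 9 'aaaaaaaaa'
  3: (9,10) 8 'aaaaaaaa'
  4: (10,11) 7 'aaaaaaa'
  5: (11,12) 6 'aaaaaa'
  6: (12,13) 5 'aaaaa'
  7: (13,2) 4 'aaaa'
  8: (2,14) 7 'aaaabba'
  9: (14,3) 3 'aaa'
  10: (3,15) 6 'aaabba'
  11: (15,4) 2 'aa'
  12: (4,16) 5 'aabba'
  13: (16,25) 1 'a'
  14: (25,0) 3 'aba'
  15: (0,20) 3 'aba'
  16: (20,5) 2 'ab'
  17: (5,22) 4 'abba'
  18: (22,17) 6 'abbaba'
  19: (17,26) 0 ''
  20: (26,7) 2 'ba'
  21: (7,1) 5 'baaaa'
  22: (1,24) 2 'ba'
  23: (24,19) 4 'baba'
  24: (19,21) 3 'bab'
  25: (21,6) 1 'b'
  26: (6,23) 3 'bba'
  27: (23,18) 5 'bbaba'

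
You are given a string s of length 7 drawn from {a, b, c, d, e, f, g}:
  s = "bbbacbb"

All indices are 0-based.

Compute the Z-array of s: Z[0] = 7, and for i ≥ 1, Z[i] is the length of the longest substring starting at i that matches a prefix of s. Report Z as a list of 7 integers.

[7, 2, 1, 0, 0, 2, 1]

Z[0]=7
i=1: i≥r, start 0; Z[1]=2 extend→box=[1,3)
i=2: min(r-i=1, Z[1]=2)=1; Z[2]=1
i=3: i≥r, start 0; Z[3]=0
i=4: i≥r, start 0; Z[4]=0
i=5: i≥r, start 0; Z[5]=2 extend→box=[5,7)
i=6: min(r-i=1, Z[1]=2)=1; Z[6]=1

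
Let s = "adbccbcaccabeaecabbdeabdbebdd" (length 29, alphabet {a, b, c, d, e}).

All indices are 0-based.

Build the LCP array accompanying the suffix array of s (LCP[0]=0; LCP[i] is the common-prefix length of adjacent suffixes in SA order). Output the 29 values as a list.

rank | idx | suffix
   0 |  16 | abbdeabdbebdd
   1 |  21 | abdbebdd
   2 |  10 | abeaecabbdeabdbebdd
   3 |   7 | accabeaecabbdeabdbebdd
   4 |   0 | adbccbcaccabeaecabbdeabdbebdd
   5 |  13 | aecabbdeabdbebdd
   6 |  17 | bbdeabdbebdd
   7 |   5 | bcaccabeaecabbdeabdbebdd
   8 |   2 | bccbcaccabeaecabbdeabdbebdd
   9 |  22 | bdbebdd
  10 |  26 | bdd
  11 |  18 | bdeabdbebdd
  12 |  11 | beaecabbdeabdbebdd
  13 |  24 | bebdd
  14 |  15 | cabbdeabdbebdd
  15 |   9 | cabeaecabbdeabdbebdd
  16 |   6 | caccabeaecabbdeabdbebdd
  17 |   4 | cbcaccabeaecabbdeabdbebdd
  18 |   8 | ccabeaecabbdeabdbebdd
  19 |   3 | ccbcaccabeaecabbdeabdbebdd
  20 |  28 | d
  21 |   1 | dbccbcaccabeaecabbdeabdbebdd
  22 |  23 | dbebdd
  23 |  27 | dd
  24 |  19 | deabdbebdd
  25 |  20 | eabdbebdd
  26 |  12 | eaecabbdeabdbebdd
  27 |  25 | ebdd
  28 |  14 | ecabbdeabdbebdd

SA = [16, 21, 10, 7, 0, 13, 17, 5, 2, 22, 26, 18, 11, 24, 15, 9, 6, 4, 8, 3, 28, 1, 23, 27, 19, 20, 12, 25, 14]
rank  pair      lcp
   1  s[16:],s[21:]  2  'ab'
   2  s[21:],s[10:]  2  'ab'
   3  s[10:],s[7:]  1  'a'
   4  s[7:],s[0:]  1  'a'
   5  s[0:],s[13:]  1  'a'
   6  s[13:],s[17:]  0  ''
   7  s[17:],s[5:]  1  'b'
   8  s[5:],s[2:]  2  'bc'
   9  s[2:],s[22:]  1  'b'
  10  s[22:],s[26:]  2  'bd'
  11  s[26:],s[18:]  2  'bd'
  12  s[18:],s[11:]  1  'b'
  13  s[11:],s[24:]  2  'be'
  14  s[24:],s[15:]  0  ''
  15  s[15:],s[9:]  3  'cab'
  16  s[9:],s[6:]  2  'ca'
  17  s[6:],s[4:]  1  'c'
  18  s[4:],s[8:]  1  'c'
  19  s[8:],s[3:]  2  'cc'
  20  s[3:],s[28:]  0  ''
  21  s[28:],s[1:]  1  'd'
  22  s[1:],s[23:]  2  'db'
  23  s[23:],s[27:]  1  'd'
  24  s[27:],s[19:]  1  'd'
  25  s[19:],s[20:]  0  ''
  26  s[20:],s[12:]  2  'ea'
  27  s[12:],s[25:]  1  'e'
  28  s[25:],s[14:]  1  'e'

[0, 2, 2, 1, 1, 1, 0, 1, 2, 1, 2, 2, 1, 2, 0, 3, 2, 1, 1, 2, 0, 1, 2, 1, 1, 0, 2, 1, 1]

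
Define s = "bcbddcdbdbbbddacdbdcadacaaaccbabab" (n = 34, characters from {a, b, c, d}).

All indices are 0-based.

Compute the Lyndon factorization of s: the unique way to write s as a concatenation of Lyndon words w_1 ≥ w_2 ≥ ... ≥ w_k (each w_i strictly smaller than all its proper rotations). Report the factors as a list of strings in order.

emit factor 1: 'bcbddcdbd' (i=0, period=9)
emit factor 2: 'bbbdd' (i=9, period=5)
emit factor 3: 'acdbdcad' (i=14, period=8)
emit factor 4: 'ac' (i=22, period=2)
emit factor 5: 'aaaccbabab' (i=24, period=10)

["bcbddcdbd", "bbbdd", "acdbdcad", "ac", "aaaccbabab"]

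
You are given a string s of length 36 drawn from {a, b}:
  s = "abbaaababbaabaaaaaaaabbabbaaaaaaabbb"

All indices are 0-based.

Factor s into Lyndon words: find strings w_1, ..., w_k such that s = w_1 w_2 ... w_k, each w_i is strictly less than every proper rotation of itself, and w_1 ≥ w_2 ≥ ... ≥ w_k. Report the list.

["abb", "aaababbaab", "aaaaaaaabbabbaaaaaaabbb"]

emit factor 1: 'abb' (i=0, period=3)
emit factor 2: 'aaababbaab' (i=3, period=10)
emit factor 3: 'aaaaaaaabbabbaaaaaaabbb' (i=13, period=23)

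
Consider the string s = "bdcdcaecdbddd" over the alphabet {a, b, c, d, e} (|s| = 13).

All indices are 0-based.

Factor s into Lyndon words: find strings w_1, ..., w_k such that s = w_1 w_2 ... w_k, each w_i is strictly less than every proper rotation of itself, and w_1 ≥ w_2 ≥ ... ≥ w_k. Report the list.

emit factor 1: 'bdcdc' (i=0, period=5)
emit factor 2: 'aecdbddd' (i=5, period=8)

["bdcdc", "aecdbddd"]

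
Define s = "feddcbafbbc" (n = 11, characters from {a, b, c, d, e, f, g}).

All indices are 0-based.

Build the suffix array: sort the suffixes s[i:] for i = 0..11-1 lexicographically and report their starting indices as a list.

rank→(start, suffix):
  0 → (6, 'afbbc')
  1 → (5, 'bafbbc')
  2 → (8, 'bbc')
  3 → (9, 'bc')
  4 → (10, 'c')
  5 → (4, 'cbafbbc')
  6 → (3, 'dcbafbbc')
  7 → (2, 'ddcbafbbc')
  8 → (1, 'eddcbafbbc')
  9 → (7, 'fbbc')
  10 → (0, 'feddcbafbbc')

[6, 5, 8, 9, 10, 4, 3, 2, 1, 7, 0]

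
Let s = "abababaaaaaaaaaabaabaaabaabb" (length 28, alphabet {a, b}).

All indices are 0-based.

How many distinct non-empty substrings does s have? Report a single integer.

297

rank→(start, suffix):
  0 → (6, 'aaaaaaaaaabaabaaabaabb')
  1 → (7, 'aaaaaaaaabaabaaabaabb')
  2 → (8, 'aaaaaaaabaabaaabaabb')
  3 → (9, 'aaaaaaabaabaaabaabb')
  4 → (10, 'aaaaaabaabaaabaabb')
  5 → (11, 'aaaaabaabaaabaabb')
  6 → (12, 'aaaabaabaaabaabb')
  7 → (13, 'aaabaabaaabaabb')
  8 → (20, 'aaabaabb')
  9 → (17, 'aabaaabaabb')
  10 → (14, 'aabaabaaabaabb')
  11 → (21, 'aabaabb')
  12 → (24, 'aabb')
  13 → (4, 'abaaaaaaaaaabaabaaabaabb')
  14 → (18, 'abaaabaabb')
  15 → (15, 'abaabaaabaabb')
  16 → (22, 'abaabb')
  17 → (2, 'ababaaaaaaaaaabaabaaabaabb')
  18 → (0, 'abababaaaaaaaaaabaabaaabaabb')
  19 → (25, 'abb')
  20 → (27, 'b')
  21 → (5, 'baaaaaaaaaabaabaaabaabb')
  22 → (19, 'baaabaabb')
  23 → (16, 'baabaaabaabb')
  24 → (23, 'baabb')
  25 → (3, 'babaaaaaaaaaabaabaaabaabb')
  26 → (1, 'bababaaaaaaaaaabaabaaabaabb')
  27 → (26, 'bb')

SA = [6, 7, 8, 9, 10, 11, 12, 13, 20, 17, 14, 21, 24, 4, 18, 15, 22, 2, 0, 25, 27, 5, 19, 16, 23, 3, 1, 26]
i: (SA[i-1],SA[i]) lcp shared
  1: (6,7) 9 'aaaaaaaaa'
  2: (7,8) 8 'aaaaaaaa'
  3: (8,9) 7 'aaaaaaa'
  4: (9,10) 6 'aaaaaa'
  5: (10,11) 5 'aaaaa'
  6: (11,12) 4 'aaaa'
  7: (12,13) 3 'aaa'
  8: (13,20) 7 'aaabaab'
  9: (20,17) 2 'aa'
  10: (17,14) 5 'aabaa'
  11: (14,21) 6 'aabaab'
  12: (21,24) 3 'aab'
  13: (24,4) 1 'a'
  14: (4,18) 5 'abaaa'
  15: (18,15) 4 'abaa'
  16: (15,22) 5 'abaab'
  17: (22,2) 3 'aba'
  18: (2,0) 5 'ababa'
  19: (0,25) 2 'ab'
  20: (25,27) 0 ''
  21: (27,5) 1 'b'
  22: (5,19) 4 'baaa'
  23: (19,16) 3 'baa'
  24: (16,23) 4 'baab'
  25: (23,3) 2 'ba'
  26: (3,1) 4 'baba'
  27: (1,26) 1 'b'

n(n+1)/2 = 28·29/2 = 406
Σ LCP = 0 + 9 + 8 + 7 + 6 + 5 + 4 + 3 + 7 + 2 + 5 + 6 + 3 + 1 + 5 + 4 + 5 + 3 + 5 + 2 + 0 + 1 + 4 + 3 + 4 + 2 + 4 + 1 = 109
distinct = 406 − 109 = 297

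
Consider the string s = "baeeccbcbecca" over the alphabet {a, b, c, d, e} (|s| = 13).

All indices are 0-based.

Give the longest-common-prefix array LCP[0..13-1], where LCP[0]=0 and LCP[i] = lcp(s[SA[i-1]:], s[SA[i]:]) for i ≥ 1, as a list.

[0, 1, 0, 1, 1, 0, 1, 2, 1, 2, 0, 3, 1]

rank→(start, suffix):
  0 → (12, 'a')
  1 → (1, 'aeeccbcbecca')
  2 → (0, 'baeeccbcbecca')
  3 → (6, 'bcbecca')
  4 → (8, 'becca')
  5 → (11, 'ca')
  6 → (5, 'cbcbecca')
  7 → (7, 'cbecca')
  8 → (10, 'cca')
  9 → (4, 'ccbcbecca')
  10 → (9, 'ecca')
  11 → (3, 'eccbcbecca')
  12 → (2, 'eeccbcbecca')

SA = [12, 1, 0, 6, 8, 11, 5, 7, 10, 4, 9, 3, 2]
rank  pair      lcp
   1  s[12:],s[1:]  1  'a'
   2  s[1:],s[0:]  0  ''
   3  s[0:],s[6:]  1  'b'
   4  s[6:],s[8:]  1  'b'
   5  s[8:],s[11:]  0  ''
   6  s[11:],s[5:]  1  'c'
   7  s[5:],s[7:]  2  'cb'
   8  s[7:],s[10:]  1  'c'
   9  s[10:],s[4:]  2  'cc'
  10  s[4:],s[9:]  0  ''
  11  s[9:],s[3:]  3  'ecc'
  12  s[3:],s[2:]  1  'e'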